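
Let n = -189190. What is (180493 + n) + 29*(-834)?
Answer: -32883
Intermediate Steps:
(180493 + n) + 29*(-834) = (180493 - 189190) + 29*(-834) = -8697 - 24186 = -32883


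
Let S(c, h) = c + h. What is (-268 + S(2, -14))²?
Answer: 78400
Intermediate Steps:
(-268 + S(2, -14))² = (-268 + (2 - 14))² = (-268 - 12)² = (-280)² = 78400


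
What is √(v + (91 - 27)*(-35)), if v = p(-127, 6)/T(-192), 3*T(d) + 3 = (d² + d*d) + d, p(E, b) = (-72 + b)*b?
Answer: 2*I*√336444334349/24511 ≈ 47.329*I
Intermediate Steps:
p(E, b) = b*(-72 + b)
T(d) = -1 + d/3 + 2*d²/3 (T(d) = -1 + ((d² + d*d) + d)/3 = -1 + ((d² + d²) + d)/3 = -1 + (2*d² + d)/3 = -1 + (d + 2*d²)/3 = -1 + (d/3 + 2*d²/3) = -1 + d/3 + 2*d²/3)
v = -396/24511 (v = (6*(-72 + 6))/(-1 + (⅓)*(-192) + (⅔)*(-192)²) = (6*(-66))/(-1 - 64 + (⅔)*36864) = -396/(-1 - 64 + 24576) = -396/24511 ≈ -0.016156)
√(v + (91 - 27)*(-35)) = √(-396/24511 + (91 - 27)*(-35)) = √(-396/24511 + 64*(-35)) = √(-396/24511 - 2240) = √(-54905036/24511) = 2*I*√336444334349/24511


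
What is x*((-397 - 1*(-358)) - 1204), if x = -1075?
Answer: 1336225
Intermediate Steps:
x*((-397 - 1*(-358)) - 1204) = -1075*((-397 - 1*(-358)) - 1204) = -1075*((-397 + 358) - 1204) = -1075*(-39 - 1204) = -1075*(-1243) = 1336225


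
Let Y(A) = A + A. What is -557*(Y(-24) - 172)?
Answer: 122540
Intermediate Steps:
Y(A) = 2*A
-557*(Y(-24) - 172) = -557*(2*(-24) - 172) = -557*(-48 - 172) = -557*(-220) = 122540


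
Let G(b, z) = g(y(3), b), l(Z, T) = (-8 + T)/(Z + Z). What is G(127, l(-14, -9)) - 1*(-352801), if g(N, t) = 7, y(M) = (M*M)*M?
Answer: 352808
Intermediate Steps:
y(M) = M³ (y(M) = M²*M = M³)
l(Z, T) = (-8 + T)/(2*Z) (l(Z, T) = (-8 + T)/((2*Z)) = (-8 + T)*(1/(2*Z)) = (-8 + T)/(2*Z))
G(b, z) = 7
G(127, l(-14, -9)) - 1*(-352801) = 7 - 1*(-352801) = 7 + 352801 = 352808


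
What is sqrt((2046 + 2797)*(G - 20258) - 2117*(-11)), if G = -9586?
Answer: I*sqrt(144511205) ≈ 12021.0*I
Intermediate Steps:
sqrt((2046 + 2797)*(G - 20258) - 2117*(-11)) = sqrt((2046 + 2797)*(-9586 - 20258) - 2117*(-11)) = sqrt(4843*(-29844) + 23287) = sqrt(-144534492 + 23287) = sqrt(-144511205) = I*sqrt(144511205)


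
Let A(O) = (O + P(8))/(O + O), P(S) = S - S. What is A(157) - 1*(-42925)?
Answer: 85851/2 ≈ 42926.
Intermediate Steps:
P(S) = 0
A(O) = 1/2 (A(O) = (O + 0)/(O + O) = O/((2*O)) = O*(1/(2*O)) = 1/2)
A(157) - 1*(-42925) = 1/2 - 1*(-42925) = 1/2 + 42925 = 85851/2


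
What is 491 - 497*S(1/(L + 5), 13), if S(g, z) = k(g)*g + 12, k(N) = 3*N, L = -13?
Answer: -351763/64 ≈ -5496.3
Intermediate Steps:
S(g, z) = 12 + 3*g² (S(g, z) = (3*g)*g + 12 = 3*g² + 12 = 12 + 3*g²)
491 - 497*S(1/(L + 5), 13) = 491 - 497*(12 + 3*(1/(-13 + 5))²) = 491 - 497*(12 + 3*(1/(-8))²) = 491 - 497*(12 + 3*(-⅛)²) = 491 - 497*(12 + 3*(1/64)) = 491 - 497*(12 + 3/64) = 491 - 497*771/64 = 491 - 383187/64 = -351763/64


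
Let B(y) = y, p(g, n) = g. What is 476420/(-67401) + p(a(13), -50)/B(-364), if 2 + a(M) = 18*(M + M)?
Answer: -102412873/12266982 ≈ -8.3487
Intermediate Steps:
a(M) = -2 + 36*M (a(M) = -2 + 18*(M + M) = -2 + 18*(2*M) = -2 + 36*M)
476420/(-67401) + p(a(13), -50)/B(-364) = 476420/(-67401) + (-2 + 36*13)/(-364) = 476420*(-1/67401) + (-2 + 468)*(-1/364) = -476420/67401 + 466*(-1/364) = -476420/67401 - 233/182 = -102412873/12266982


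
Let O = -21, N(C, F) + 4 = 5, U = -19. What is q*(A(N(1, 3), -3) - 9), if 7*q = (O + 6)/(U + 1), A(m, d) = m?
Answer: -20/21 ≈ -0.95238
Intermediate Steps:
N(C, F) = 1 (N(C, F) = -4 + 5 = 1)
q = 5/42 (q = ((-21 + 6)/(-19 + 1))/7 = (-15/(-18))/7 = (-15*(-1/18))/7 = (⅐)*(⅚) = 5/42 ≈ 0.11905)
q*(A(N(1, 3), -3) - 9) = 5*(1 - 9)/42 = (5/42)*(-8) = -20/21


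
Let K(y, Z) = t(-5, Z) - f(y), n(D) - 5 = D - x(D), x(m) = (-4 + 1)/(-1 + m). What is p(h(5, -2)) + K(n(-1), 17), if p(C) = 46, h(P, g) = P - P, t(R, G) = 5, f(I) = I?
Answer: 97/2 ≈ 48.500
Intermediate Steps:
h(P, g) = 0
x(m) = -3/(-1 + m)
n(D) = 5 + D + 3/(-1 + D) (n(D) = 5 + (D - (-3)/(-1 + D)) = 5 + (D + 3/(-1 + D)) = 5 + D + 3/(-1 + D))
K(y, Z) = 5 - y
p(h(5, -2)) + K(n(-1), 17) = 46 + (5 - (3 + (-1 - 1)*(5 - 1))/(-1 - 1)) = 46 + (5 - (3 - 2*4)/(-2)) = 46 + (5 - (-1)*(3 - 8)/2) = 46 + (5 - (-1)*(-5)/2) = 46 + (5 - 1*5/2) = 46 + (5 - 5/2) = 46 + 5/2 = 97/2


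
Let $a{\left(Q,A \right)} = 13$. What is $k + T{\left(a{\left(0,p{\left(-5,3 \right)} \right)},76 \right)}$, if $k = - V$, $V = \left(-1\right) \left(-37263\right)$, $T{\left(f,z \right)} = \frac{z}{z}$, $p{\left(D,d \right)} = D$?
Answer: $-37262$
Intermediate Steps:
$T{\left(f,z \right)} = 1$
$V = 37263$
$k = -37263$ ($k = \left(-1\right) 37263 = -37263$)
$k + T{\left(a{\left(0,p{\left(-5,3 \right)} \right)},76 \right)} = -37263 + 1 = -37262$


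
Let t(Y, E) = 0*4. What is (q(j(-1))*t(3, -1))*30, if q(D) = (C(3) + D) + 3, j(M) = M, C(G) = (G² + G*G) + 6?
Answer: 0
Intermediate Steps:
C(G) = 6 + 2*G² (C(G) = (G² + G²) + 6 = 2*G² + 6 = 6 + 2*G²)
q(D) = 27 + D (q(D) = ((6 + 2*3²) + D) + 3 = ((6 + 2*9) + D) + 3 = ((6 + 18) + D) + 3 = (24 + D) + 3 = 27 + D)
t(Y, E) = 0
(q(j(-1))*t(3, -1))*30 = ((27 - 1)*0)*30 = (26*0)*30 = 0*30 = 0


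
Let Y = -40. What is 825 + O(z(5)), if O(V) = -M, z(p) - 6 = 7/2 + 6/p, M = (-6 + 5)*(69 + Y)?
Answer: 854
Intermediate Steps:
M = -29 (M = (-6 + 5)*(69 - 40) = -1*29 = -29)
z(p) = 19/2 + 6/p (z(p) = 6 + (7/2 + 6/p) = 19/2 + 6/p)
O(V) = 29 (O(V) = -1*(-29) = 29)
825 + O(z(5)) = 825 + 29 = 854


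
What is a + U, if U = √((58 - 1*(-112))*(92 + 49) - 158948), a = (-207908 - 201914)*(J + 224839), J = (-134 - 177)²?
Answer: -131782362320 + I*√134978 ≈ -1.3178e+11 + 367.39*I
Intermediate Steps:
J = 96721 (J = (-311)² = 96721)
a = -131782362320 (a = (-207908 - 201914)*(96721 + 224839) = -409822*321560 = -131782362320)
U = I*√134978 (U = √((58 + 112)*141 - 158948) = √(170*141 - 158948) = √(23970 - 158948) = √(-134978) = I*√134978 ≈ 367.39*I)
a + U = -131782362320 + I*√134978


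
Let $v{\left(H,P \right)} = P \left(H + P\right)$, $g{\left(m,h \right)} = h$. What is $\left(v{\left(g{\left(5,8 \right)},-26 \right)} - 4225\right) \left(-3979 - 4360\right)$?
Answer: $31329623$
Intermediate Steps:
$\left(v{\left(g{\left(5,8 \right)},-26 \right)} - 4225\right) \left(-3979 - 4360\right) = \left(- 26 \left(8 - 26\right) - 4225\right) \left(-3979 - 4360\right) = \left(\left(-26\right) \left(-18\right) - 4225\right) \left(-8339\right) = \left(468 - 4225\right) \left(-8339\right) = \left(-3757\right) \left(-8339\right) = 31329623$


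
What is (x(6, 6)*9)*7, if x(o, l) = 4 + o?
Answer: 630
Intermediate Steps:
(x(6, 6)*9)*7 = ((4 + 6)*9)*7 = (10*9)*7 = 90*7 = 630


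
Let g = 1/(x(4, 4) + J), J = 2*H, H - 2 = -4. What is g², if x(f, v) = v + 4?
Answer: 1/16 ≈ 0.062500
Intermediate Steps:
H = -2 (H = 2 - 4 = -2)
x(f, v) = 4 + v
J = -4 (J = 2*(-2) = -4)
g = ¼ (g = 1/((4 + 4) - 4) = 1/(8 - 4) = 1/4 = ¼ ≈ 0.25000)
g² = (¼)² = 1/16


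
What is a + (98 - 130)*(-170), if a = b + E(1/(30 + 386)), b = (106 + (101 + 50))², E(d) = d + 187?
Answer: 29817217/416 ≈ 71676.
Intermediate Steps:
E(d) = 187 + d
b = 66049 (b = (106 + 151)² = 257² = 66049)
a = 27554177/416 (a = 66049 + (187 + 1/(30 + 386)) = 66049 + (187 + 1/416) = 66049 + 77793/416 = 27554177/416 ≈ 66236.)
a + (98 - 130)*(-170) = 27554177/416 + (98 - 130)*(-170) = 27554177/416 - 32*(-170) = 27554177/416 + 5440 = 29817217/416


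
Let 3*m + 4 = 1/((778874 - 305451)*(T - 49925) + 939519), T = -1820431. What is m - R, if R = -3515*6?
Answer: 56020057021359353/2656405827207 ≈ 21089.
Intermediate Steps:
R = -21090
m = -3541874436277/2656405827207 (m = -4/3 + 1/(3*((778874 - 305451)*(-1820431 - 49925) + 939519)) = -4/3 + 1/(3*(473423*(-1870356) + 939519)) = -4/3 + 1/(3*(-885469548588 + 939519)) = -4/3 + (⅓)/(-885468609069) = -4/3 + (⅓)*(-1/885468609069) = -4/3 - 1/2656405827207 = -3541874436277/2656405827207 ≈ -1.3333)
m - R = -3541874436277/2656405827207 - 1*(-21090) = -3541874436277/2656405827207 + 21090 = 56020057021359353/2656405827207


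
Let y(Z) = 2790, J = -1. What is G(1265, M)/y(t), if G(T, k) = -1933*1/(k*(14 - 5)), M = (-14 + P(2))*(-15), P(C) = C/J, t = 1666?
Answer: -1933/6026400 ≈ -0.00032076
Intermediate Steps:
P(C) = -C (P(C) = C/(-1) = C*(-1) = -C)
M = 240 (M = (-14 - 1*2)*(-15) = (-14 - 2)*(-15) = -16*(-15) = 240)
G(T, k) = -1933/(9*k) (G(T, k) = -1933*1/(9*k) = -1933/(9*k))
G(1265, M)/y(t) = -1933/9/240/2790 = -1933/9*1/240*(1/2790) = -1933/2160*1/2790 = -1933/6026400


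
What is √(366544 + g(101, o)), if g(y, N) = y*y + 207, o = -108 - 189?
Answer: 2*√94238 ≈ 613.96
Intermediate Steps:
o = -297
g(y, N) = 207 + y² (g(y, N) = y² + 207 = 207 + y²)
√(366544 + g(101, o)) = √(366544 + (207 + 101²)) = √(366544 + (207 + 10201)) = √(366544 + 10408) = √376952 = 2*√94238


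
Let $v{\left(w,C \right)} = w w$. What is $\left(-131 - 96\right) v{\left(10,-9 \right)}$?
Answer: $-22700$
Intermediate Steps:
$v{\left(w,C \right)} = w^{2}$
$\left(-131 - 96\right) v{\left(10,-9 \right)} = \left(-131 - 96\right) 10^{2} = \left(-227\right) 100 = -22700$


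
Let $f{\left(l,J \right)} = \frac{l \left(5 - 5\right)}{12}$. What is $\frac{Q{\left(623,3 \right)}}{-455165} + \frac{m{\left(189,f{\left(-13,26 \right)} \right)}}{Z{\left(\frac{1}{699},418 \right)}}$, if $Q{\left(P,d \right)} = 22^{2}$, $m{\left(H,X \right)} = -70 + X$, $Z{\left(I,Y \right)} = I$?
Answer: $- \frac{22271223934}{455165} \approx -48930.0$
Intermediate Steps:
$f{\left(l,J \right)} = 0$ ($f{\left(l,J \right)} = l 0 \cdot \frac{1}{12} = 0 \cdot \frac{1}{12} = 0$)
$Q{\left(P,d \right)} = 484$
$\frac{Q{\left(623,3 \right)}}{-455165} + \frac{m{\left(189,f{\left(-13,26 \right)} \right)}}{Z{\left(\frac{1}{699},418 \right)}} = \frac{484}{-455165} + \frac{-70 + 0}{\frac{1}{699}} = 484 \left(- \frac{1}{455165}\right) - 70 \frac{1}{\frac{1}{699}} = - \frac{484}{455165} - 48930 = - \frac{22271223934}{455165}$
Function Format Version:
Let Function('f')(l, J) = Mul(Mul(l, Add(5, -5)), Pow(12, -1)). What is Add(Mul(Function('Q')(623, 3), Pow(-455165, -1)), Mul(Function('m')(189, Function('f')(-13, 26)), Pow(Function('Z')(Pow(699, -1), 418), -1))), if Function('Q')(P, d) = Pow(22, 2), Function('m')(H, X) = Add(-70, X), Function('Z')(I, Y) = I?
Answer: Rational(-22271223934, 455165) ≈ -48930.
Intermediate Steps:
Function('f')(l, J) = 0 (Function('f')(l, J) = Mul(Mul(l, 0), Rational(1, 12)) = Mul(0, Rational(1, 12)) = 0)
Function('Q')(P, d) = 484
Add(Mul(Function('Q')(623, 3), Pow(-455165, -1)), Mul(Function('m')(189, Function('f')(-13, 26)), Pow(Function('Z')(Pow(699, -1), 418), -1))) = Add(Mul(484, Pow(-455165, -1)), Mul(Add(-70, 0), Pow(Pow(699, -1), -1))) = Add(Mul(484, Rational(-1, 455165)), Mul(-70, Pow(Rational(1, 699), -1))) = Add(Rational(-484, 455165), Mul(-70, 699)) = Add(Rational(-484, 455165), -48930) = Rational(-22271223934, 455165)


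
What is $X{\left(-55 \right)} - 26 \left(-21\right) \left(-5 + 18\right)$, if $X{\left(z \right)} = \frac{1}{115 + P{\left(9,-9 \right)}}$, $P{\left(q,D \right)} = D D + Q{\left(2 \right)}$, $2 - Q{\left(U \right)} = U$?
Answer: $\frac{1391209}{196} \approx 7098.0$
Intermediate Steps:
$Q{\left(U \right)} = 2 - U$
$P{\left(q,D \right)} = D^{2}$ ($P{\left(q,D \right)} = D D + \left(2 - 2\right) = D^{2} + \left(2 - 2\right) = D^{2} + 0 = D^{2}$)
$X{\left(z \right)} = \frac{1}{196}$ ($X{\left(z \right)} = \frac{1}{115 + \left(-9\right)^{2}} = \frac{1}{115 + 81} = \frac{1}{196}$)
$X{\left(-55 \right)} - 26 \left(-21\right) \left(-5 + 18\right) = \frac{1}{196} - 26 \left(-21\right) \left(-5 + 18\right) = \frac{1}{196} - \left(-546\right) 13 = \frac{1}{196} - -7098 = \frac{1}{196} + 7098 = \frac{1391209}{196}$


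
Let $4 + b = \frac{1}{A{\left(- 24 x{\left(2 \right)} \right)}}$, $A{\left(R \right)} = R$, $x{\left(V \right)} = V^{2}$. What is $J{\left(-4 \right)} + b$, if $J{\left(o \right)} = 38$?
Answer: $\frac{3263}{96} \approx 33.99$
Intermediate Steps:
$b = - \frac{385}{96}$ ($b = -4 + \frac{1}{\left(-24\right) 2^{2}} = -4 + \frac{1}{\left(-24\right) 4} = -4 + \frac{1}{-96} = -4 - \frac{1}{96} = - \frac{385}{96} \approx -4.0104$)
$J{\left(-4 \right)} + b = 38 - \frac{385}{96} = \frac{3263}{96}$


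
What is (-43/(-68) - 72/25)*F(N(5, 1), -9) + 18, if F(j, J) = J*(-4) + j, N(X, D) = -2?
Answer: -2921/50 ≈ -58.420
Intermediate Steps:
F(j, J) = j - 4*J (F(j, J) = -4*J + j = j - 4*J)
(-43/(-68) - 72/25)*F(N(5, 1), -9) + 18 = (-43/(-68) - 72/25)*(-2 - 4*(-9)) + 18 = (-43*(-1/68) - 72*1/25)*(-2 + 36) + 18 = (43/68 - 72/25)*34 + 18 = -3821/1700*34 + 18 = -3821/50 + 18 = -2921/50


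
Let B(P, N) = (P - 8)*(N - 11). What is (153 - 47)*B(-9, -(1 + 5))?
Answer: 30634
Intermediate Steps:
B(P, N) = (-11 + N)*(-8 + P) (B(P, N) = (-8 + P)*(-11 + N) = (-11 + N)*(-8 + P))
(153 - 47)*B(-9, -(1 + 5)) = (153 - 47)*(88 - 11*(-9) - (-8)*(1 + 5) - (1 + 5)*(-9)) = 106*(88 + 99 - (-8)*6 - 1*6*(-9)) = 106*(88 + 99 - 8*(-6) - 6*(-9)) = 106*(88 + 99 + 48 + 54) = 106*289 = 30634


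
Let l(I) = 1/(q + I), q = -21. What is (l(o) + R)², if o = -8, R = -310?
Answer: 80838081/841 ≈ 96121.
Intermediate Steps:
l(I) = 1/(-21 + I)
(l(o) + R)² = (1/(-21 - 8) - 310)² = (1/(-29) - 310)² = (-1/29 - 310)² = (-8991/29)² = 80838081/841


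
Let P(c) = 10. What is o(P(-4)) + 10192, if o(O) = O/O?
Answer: 10193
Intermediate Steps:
o(O) = 1
o(P(-4)) + 10192 = 1 + 10192 = 10193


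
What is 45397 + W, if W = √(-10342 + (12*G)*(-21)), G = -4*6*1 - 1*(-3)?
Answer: 45397 + 5*I*√202 ≈ 45397.0 + 71.063*I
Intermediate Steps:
G = -21 (G = -24*1 + 3 = -24 + 3 = -21)
W = 5*I*√202 (W = √(-10342 + (12*(-21))*(-21)) = √(-10342 - 252*(-21)) = √(-10342 + 5292) = √(-5050) = 5*I*√202 ≈ 71.063*I)
45397 + W = 45397 + 5*I*√202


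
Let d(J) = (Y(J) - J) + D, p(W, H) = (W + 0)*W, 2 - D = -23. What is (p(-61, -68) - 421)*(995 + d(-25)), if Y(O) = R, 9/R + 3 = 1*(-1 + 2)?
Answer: 3433650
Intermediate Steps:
R = -9/2 (R = 9/(-3 + 1*(-1 + 2)) = 9/(-3 + 1*1) = 9/(-3 + 1) = 9/(-2) = 9*(-1/2) = -9/2 ≈ -4.5000)
Y(O) = -9/2
D = 25 (D = 2 - 1*(-23) = 2 + 23 = 25)
p(W, H) = W**2 (p(W, H) = W*W = W**2)
d(J) = 41/2 - J (d(J) = (-9/2 - J) + 25 = 41/2 - J)
(p(-61, -68) - 421)*(995 + d(-25)) = ((-61)**2 - 421)*(995 + (41/2 - 1*(-25))) = (3721 - 421)*(995 + (41/2 + 25)) = 3300*(995 + 91/2) = 3300*(2081/2) = 3433650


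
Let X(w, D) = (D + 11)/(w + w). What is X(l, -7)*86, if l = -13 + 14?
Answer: 172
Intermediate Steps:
l = 1
X(w, D) = (11 + D)/(2*w) (X(w, D) = (11 + D)/((2*w)) = (11 + D)*(1/(2*w)) = (11 + D)/(2*w))
X(l, -7)*86 = ((½)*(11 - 7)/1)*86 = ((½)*1*4)*86 = 2*86 = 172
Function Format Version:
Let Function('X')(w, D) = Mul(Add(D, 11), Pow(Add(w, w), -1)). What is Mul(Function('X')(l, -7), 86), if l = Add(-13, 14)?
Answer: 172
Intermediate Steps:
l = 1
Function('X')(w, D) = Mul(Rational(1, 2), Pow(w, -1), Add(11, D)) (Function('X')(w, D) = Mul(Add(11, D), Pow(Mul(2, w), -1)) = Mul(Add(11, D), Mul(Rational(1, 2), Pow(w, -1))) = Mul(Rational(1, 2), Pow(w, -1), Add(11, D)))
Mul(Function('X')(l, -7), 86) = Mul(Mul(Rational(1, 2), Pow(1, -1), Add(11, -7)), 86) = Mul(Mul(Rational(1, 2), 1, 4), 86) = Mul(2, 86) = 172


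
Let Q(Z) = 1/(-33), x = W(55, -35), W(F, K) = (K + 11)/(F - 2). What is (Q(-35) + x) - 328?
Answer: -574517/1749 ≈ -328.48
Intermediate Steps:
W(F, K) = (11 + K)/(-2 + F)
x = -24/53 (x = (11 - 35)/(-2 + 55) = -24/53 ≈ -0.45283)
Q(Z) = -1/33
(Q(-35) + x) - 328 = (-1/33 - 24/53) - 328 = -845/1749 - 328 = -574517/1749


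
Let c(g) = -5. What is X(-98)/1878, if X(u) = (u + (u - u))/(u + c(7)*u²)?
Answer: 1/922098 ≈ 1.0845e-6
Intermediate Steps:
X(u) = u/(u - 5*u²) (X(u) = (u + (u - u))/(u - 5*u²) = (u + 0)/(u - 5*u²) = u/(u - 5*u²))
X(-98)/1878 = 1/((1 - 5*(-98))*1878) = (1/1878)/(1 + 490) = (1/1878)/491 = (1/491)*(1/1878) = 1/922098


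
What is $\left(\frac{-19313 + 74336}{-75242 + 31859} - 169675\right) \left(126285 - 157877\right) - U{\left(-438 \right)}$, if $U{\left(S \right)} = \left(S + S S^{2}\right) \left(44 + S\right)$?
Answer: $- \frac{401244488894268}{14461} \approx -2.7747 \cdot 10^{10}$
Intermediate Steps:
$U{\left(S \right)} = \left(44 + S\right) \left(S + S^{3}\right)$ ($U{\left(S \right)} = \left(S + S^{3}\right) \left(44 + S\right) = \left(44 + S\right) \left(S + S^{3}\right)$)
$\left(\frac{-19313 + 74336}{-75242 + 31859} - 169675\right) \left(126285 - 157877\right) - U{\left(-438 \right)} = \left(\frac{-19313 + 74336}{-75242 + 31859} - 169675\right) \left(126285 - 157877\right) - - 438 \left(44 - 438 + \left(-438\right)^{3} + 44 \left(-438\right)^{2}\right) = \left(\frac{55023}{-43383} - 169675\right) \left(-31592\right) - - 438 \left(44 - 438 - 84027672 + 44 \cdot 191844\right) = \left(55023 \left(- \frac{1}{43383}\right) - 169675\right) \left(-31592\right) - - 438 \left(44 - 438 - 84027672 + 8441136\right) = \left(- \frac{18341}{14461} - 169675\right) \left(-31592\right) - \left(-438\right) \left(-75586930\right) = \left(- \frac{2453688516}{14461}\right) \left(-31592\right) - 33107075340 = \frac{77516927597472}{14461} - 33107075340 = - \frac{401244488894268}{14461}$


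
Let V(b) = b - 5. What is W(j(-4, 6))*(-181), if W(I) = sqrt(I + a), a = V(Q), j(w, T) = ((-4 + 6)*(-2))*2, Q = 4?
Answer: -543*I ≈ -543.0*I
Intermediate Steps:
j(w, T) = -8 (j(w, T) = (2*(-2))*2 = -4*2 = -8)
V(b) = -5 + b
a = -1 (a = -5 + 4 = -1)
W(I) = sqrt(-1 + I) (W(I) = sqrt(I - 1) = sqrt(-1 + I))
W(j(-4, 6))*(-181) = sqrt(-1 - 8)*(-181) = sqrt(-9)*(-181) = (3*I)*(-181) = -543*I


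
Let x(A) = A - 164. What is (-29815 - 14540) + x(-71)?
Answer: -44590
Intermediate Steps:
x(A) = -164 + A
(-29815 - 14540) + x(-71) = (-29815 - 14540) + (-164 - 71) = -44355 - 235 = -44590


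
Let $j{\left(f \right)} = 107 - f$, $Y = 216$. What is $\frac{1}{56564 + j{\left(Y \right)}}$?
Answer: $\frac{1}{56455} \approx 1.7713 \cdot 10^{-5}$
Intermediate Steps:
$\frac{1}{56564 + j{\left(Y \right)}} = \frac{1}{56564 + \left(107 - 216\right)} = \frac{1}{56564 - 109} = \frac{1}{56455}$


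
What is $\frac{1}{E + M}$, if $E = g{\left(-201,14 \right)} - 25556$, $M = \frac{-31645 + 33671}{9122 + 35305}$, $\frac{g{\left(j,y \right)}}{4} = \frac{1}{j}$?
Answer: $- \frac{992203}{25356714366} \approx -3.913 \cdot 10^{-5}$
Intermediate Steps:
$g{\left(j,y \right)} = \frac{4}{j}$
$M = \frac{2026}{44427} \approx 0.045603$
$E = - \frac{5136760}{201}$ ($E = \frac{4}{-201} - 25556 = 4 \left(- \frac{1}{201}\right) - 25556 = - \frac{4}{201} - 25556 = - \frac{5136760}{201} \approx -25556.0$)
$\frac{1}{E + M} = \frac{1}{- \frac{5136760}{201} + \frac{2026}{44427}} = \frac{1}{- \frac{25356714366}{992203}} = - \frac{992203}{25356714366}$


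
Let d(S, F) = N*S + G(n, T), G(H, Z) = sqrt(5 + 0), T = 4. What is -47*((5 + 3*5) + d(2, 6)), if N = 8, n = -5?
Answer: -1692 - 47*sqrt(5) ≈ -1797.1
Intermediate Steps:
G(H, Z) = sqrt(5)
d(S, F) = sqrt(5) + 8*S (d(S, F) = 8*S + sqrt(5) = sqrt(5) + 8*S)
-47*((5 + 3*5) + d(2, 6)) = -47*((5 + 3*5) + (sqrt(5) + 8*2)) = -47*((5 + 15) + (sqrt(5) + 16)) = -47*(20 + (16 + sqrt(5))) = -47*(36 + sqrt(5)) = -1692 - 47*sqrt(5)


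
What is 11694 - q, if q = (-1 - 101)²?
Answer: 1290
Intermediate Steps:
q = 10404 (q = (-102)² = 10404)
11694 - q = 11694 - 1*10404 = 11694 - 10404 = 1290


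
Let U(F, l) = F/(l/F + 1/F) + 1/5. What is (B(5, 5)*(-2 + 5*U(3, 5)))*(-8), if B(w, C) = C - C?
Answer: 0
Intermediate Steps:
B(w, C) = 0
U(F, l) = ⅕ + F/(1/F + l/F) (U(F, l) = F/(l/F + 1/F) + 1*(⅕) = F/(1/F + l/F) + ⅕ = ⅕ + F/(1/F + l/F))
(B(5, 5)*(-2 + 5*U(3, 5)))*(-8) = (0*(-2 + 5*((1 + 5 + 5*3²)/(5*(1 + 5)))))*(-8) = (0*(-2 + 5*((⅕)*(1 + 5 + 5*9)/6)))*(-8) = (0*(-2 + 5*((⅕)*(⅙)*(1 + 5 + 45))))*(-8) = (0*(-2 + 5*((⅕)*(⅙)*51)))*(-8) = (0*(-2 + 5*(17/10)))*(-8) = (0*(-2 + 17/2))*(-8) = (0*(13/2))*(-8) = 0*(-8) = 0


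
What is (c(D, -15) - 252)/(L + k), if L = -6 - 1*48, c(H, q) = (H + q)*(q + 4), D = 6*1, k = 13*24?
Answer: -51/86 ≈ -0.59302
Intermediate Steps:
k = 312
D = 6
c(H, q) = (4 + q)*(H + q) (c(H, q) = (H + q)*(4 + q) = (4 + q)*(H + q))
L = -54 (L = -6 - 48 = -54)
(c(D, -15) - 252)/(L + k) = (((-15)**2 + 4*6 + 4*(-15) + 6*(-15)) - 252)/(-54 + 312) = ((225 + 24 - 60 - 90) - 252)/258 = (99 - 252)*(1/258) = -153*1/258 = -51/86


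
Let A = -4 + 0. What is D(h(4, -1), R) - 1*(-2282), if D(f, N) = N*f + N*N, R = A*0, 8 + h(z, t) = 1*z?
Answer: 2282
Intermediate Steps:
h(z, t) = -8 + z (h(z, t) = -8 + 1*z = -8 + z)
A = -4
R = 0 (R = -4*0 = 0)
D(f, N) = N² + N*f (D(f, N) = N*f + N² = N² + N*f)
D(h(4, -1), R) - 1*(-2282) = 0*(0 + (-8 + 4)) - 1*(-2282) = 0*(0 - 4) + 2282 = 0*(-4) + 2282 = 0 + 2282 = 2282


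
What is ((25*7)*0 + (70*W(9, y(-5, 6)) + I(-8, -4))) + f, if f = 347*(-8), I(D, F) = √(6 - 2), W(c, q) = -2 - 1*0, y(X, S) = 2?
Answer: -2914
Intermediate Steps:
W(c, q) = -2 (W(c, q) = -2 + 0 = -2)
I(D, F) = 2 (I(D, F) = √4 = 2)
f = -2776
((25*7)*0 + (70*W(9, y(-5, 6)) + I(-8, -4))) + f = ((25*7)*0 + (70*(-2) + 2)) - 2776 = (175*0 + (-140 + 2)) - 2776 = (0 - 138) - 2776 = -138 - 2776 = -2914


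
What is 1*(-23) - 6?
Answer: -29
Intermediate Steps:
1*(-23) - 6 = -23 - 6 = -29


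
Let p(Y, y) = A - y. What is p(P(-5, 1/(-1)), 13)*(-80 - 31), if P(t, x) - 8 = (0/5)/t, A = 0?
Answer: 1443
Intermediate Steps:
P(t, x) = 8 (P(t, x) = 8 + (0/5)/t = 8 + (0*(1/5))/t = 8 + 0/t = 8 + 0 = 8)
p(Y, y) = -y (p(Y, y) = 0 - y = -y)
p(P(-5, 1/(-1)), 13)*(-80 - 31) = (-1*13)*(-80 - 31) = -13*(-111) = 1443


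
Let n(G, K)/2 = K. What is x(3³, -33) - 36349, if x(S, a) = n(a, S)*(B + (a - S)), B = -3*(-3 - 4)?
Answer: -38455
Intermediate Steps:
n(G, K) = 2*K
B = 21 (B = -3*(-7) = 21)
x(S, a) = 2*S*(21 + a - S) (x(S, a) = (2*S)*(21 + (a - S)) = (2*S)*(21 + a - S) = 2*S*(21 + a - S))
x(3³, -33) - 36349 = 2*3³*(21 - 33 - 1*3³) - 36349 = 2*27*(21 - 33 - 1*27) - 36349 = 2*27*(21 - 33 - 27) - 36349 = 2*27*(-39) - 36349 = -2106 - 36349 = -38455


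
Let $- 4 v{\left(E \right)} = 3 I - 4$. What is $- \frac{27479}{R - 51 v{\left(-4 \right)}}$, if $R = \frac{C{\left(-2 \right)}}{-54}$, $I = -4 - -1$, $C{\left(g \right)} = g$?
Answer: $\frac{2967732}{17897} \approx 165.82$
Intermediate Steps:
$I = -3$ ($I = -4 + 1 = -3$)
$R = \frac{1}{27}$ ($R = - \frac{2}{-54} = \left(-2\right) \left(- \frac{1}{54}\right) = \frac{1}{27} \approx 0.037037$)
$v{\left(E \right)} = \frac{13}{4}$ ($v{\left(E \right)} = - \frac{3 \left(-3\right) - 4}{4} = - \frac{-9 - 4}{4} = \left(- \frac{1}{4}\right) \left(-13\right) = \frac{13}{4}$)
$- \frac{27479}{R - 51 v{\left(-4 \right)}} = - \frac{27479}{\frac{1}{27} - \frac{663}{4}} = - \frac{27479}{- \frac{17897}{108}} = \left(-27479\right) \left(- \frac{108}{17897}\right) = \frac{2967732}{17897}$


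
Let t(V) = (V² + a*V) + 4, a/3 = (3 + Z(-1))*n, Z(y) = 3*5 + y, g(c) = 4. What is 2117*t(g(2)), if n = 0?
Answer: 42340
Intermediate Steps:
Z(y) = 15 + y
a = 0 (a = 3*((3 + (15 - 1))*0) = 3*((3 + 14)*0) = 3*(17*0) = 3*0 = 0)
t(V) = 4 + V² (t(V) = (V² + 0*V) + 4 = (V² + 0) + 4 = V² + 4 = 4 + V²)
2117*t(g(2)) = 2117*(4 + 4²) = 2117*(4 + 16) = 2117*20 = 42340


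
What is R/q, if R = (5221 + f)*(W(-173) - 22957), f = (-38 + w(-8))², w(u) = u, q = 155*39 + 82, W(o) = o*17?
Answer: -17273966/557 ≈ -31013.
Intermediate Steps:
W(o) = 17*o
q = 6127 (q = 6045 + 82 = 6127)
f = 2116 (f = (-38 - 8)² = (-46)² = 2116)
R = -190013626 (R = (5221 + 2116)*(17*(-173) - 22957) = 7337*(-2941 - 22957) = 7337*(-25898) = -190013626)
R/q = -190013626/6127 = -190013626*1/6127 = -17273966/557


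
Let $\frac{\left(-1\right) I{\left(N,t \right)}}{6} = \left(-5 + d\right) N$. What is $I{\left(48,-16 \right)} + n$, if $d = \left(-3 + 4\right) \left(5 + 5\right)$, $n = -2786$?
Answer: $-4226$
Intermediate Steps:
$d = 10$ ($d = 1 \cdot 10 = 10$)
$I{\left(N,t \right)} = - 30 N$ ($I{\left(N,t \right)} = - 6 \left(-5 + 10\right) N = - 6 \cdot 5 N = - 30 N$)
$I{\left(48,-16 \right)} + n = \left(-30\right) 48 - 2786 = -1440 - 2786 = -4226$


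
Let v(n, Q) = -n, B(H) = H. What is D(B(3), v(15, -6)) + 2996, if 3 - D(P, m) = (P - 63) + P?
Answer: 3056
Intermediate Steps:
D(P, m) = 66 - 2*P (D(P, m) = 3 - ((P - 63) + P) = 3 - ((-63 + P) + P) = 3 - (-63 + 2*P) = 3 + (63 - 2*P) = 66 - 2*P)
D(B(3), v(15, -6)) + 2996 = (66 - 2*3) + 2996 = (66 - 6) + 2996 = 60 + 2996 = 3056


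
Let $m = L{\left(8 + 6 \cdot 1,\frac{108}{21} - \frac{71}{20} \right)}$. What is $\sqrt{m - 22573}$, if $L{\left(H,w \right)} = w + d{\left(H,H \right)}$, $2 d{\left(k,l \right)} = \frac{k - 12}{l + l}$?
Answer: $\frac{i \sqrt{27649930}}{35} \approx 150.24 i$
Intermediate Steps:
$d{\left(k,l \right)} = \frac{-12 + k}{4 l}$ ($d{\left(k,l \right)} = \frac{\left(k - 12\right) \frac{1}{l + l}}{2} = \frac{\left(-12 + k\right) \frac{1}{2 l}}{2} = \frac{\frac{1}{2} \frac{1}{l} \left(-12 + k\right)}{2} = \frac{-12 + k}{4 l}$)
$L{\left(H,w \right)} = w + \frac{-12 + H}{4 H}$
$m = \frac{57}{35}$ ($m = \frac{1}{4} + \left(\frac{108}{21} - \frac{71}{20}\right) - \frac{3}{8 + 6 \cdot 1} = \frac{1}{4} + \left(108 \cdot \frac{1}{21} - \frac{71}{20}\right) - \frac{3}{8 + 6} = \frac{1}{4} + \left(\frac{36}{7} - \frac{71}{20}\right) - \frac{3}{14} = \frac{1}{4} + \frac{223}{140} - \frac{3}{14} = \frac{57}{35} \approx 1.6286$)
$\sqrt{m - 22573} = \sqrt{\frac{57}{35} - 22573} = \sqrt{- \frac{789998}{35}} = \frac{i \sqrt{27649930}}{35}$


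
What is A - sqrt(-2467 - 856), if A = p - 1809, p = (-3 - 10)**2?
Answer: -1640 - I*sqrt(3323) ≈ -1640.0 - 57.645*I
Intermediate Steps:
p = 169 (p = (-13)**2 = 169)
A = -1640 (A = 169 - 1809 = -1640)
A - sqrt(-2467 - 856) = -1640 - sqrt(-2467 - 856) = -1640 - sqrt(-3323) = -1640 - I*sqrt(3323)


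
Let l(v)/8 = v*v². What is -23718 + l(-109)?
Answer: -10383950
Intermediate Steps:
l(v) = 8*v³ (l(v) = 8*(v*v²) = 8*v³)
-23718 + l(-109) = -23718 + 8*(-109)³ = -23718 + 8*(-1295029) = -23718 - 10360232 = -10383950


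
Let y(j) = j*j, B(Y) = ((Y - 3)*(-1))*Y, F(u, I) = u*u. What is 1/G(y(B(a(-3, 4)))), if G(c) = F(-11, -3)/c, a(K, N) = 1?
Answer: 4/121 ≈ 0.033058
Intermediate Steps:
F(u, I) = u²
B(Y) = Y*(3 - Y) (B(Y) = ((-3 + Y)*(-1))*Y = (3 - Y)*Y = Y*(3 - Y))
y(j) = j²
G(c) = 121/c (G(c) = (-11)²/c = 121/c)
1/G(y(B(a(-3, 4)))) = 1/(121/((1*(3 - 1*1))²)) = 1/(121/((1*(3 - 1))²)) = 1/(121/((1*2)²)) = 1/(121/(2²)) = 1/(121/4) = 4/121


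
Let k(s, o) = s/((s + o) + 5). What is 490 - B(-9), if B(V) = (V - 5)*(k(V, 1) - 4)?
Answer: 476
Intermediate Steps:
k(s, o) = s/(5 + o + s) (k(s, o) = s/((o + s) + 5) = s/(5 + o + s))
B(V) = (-5 + V)*(-4 + V/(6 + V)) (B(V) = (V - 5)*(V/(5 + 1 + V) - 4) = (-5 + V)*(V/(6 + V) - 4) = (-5 + V)*(-4 + V/(6 + V)))
490 - B(-9) = 490 - 3*(40 - 1*(-9)² - 3*(-9))/(6 - 9) = 490 - 3*(40 - 1*81 + 27)/(-3) = 490 - 3*(-1)*(40 - 81 + 27)/3 = 490 - 3*(-1)*(-14)/3 = 490 - 1*14 = 490 - 14 = 476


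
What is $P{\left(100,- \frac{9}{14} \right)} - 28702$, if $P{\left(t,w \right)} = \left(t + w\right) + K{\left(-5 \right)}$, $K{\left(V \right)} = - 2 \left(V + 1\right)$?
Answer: $- \frac{400325}{14} \approx -28595.0$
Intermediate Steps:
$K{\left(V \right)} = -2 - 2 V$ ($K{\left(V \right)} = - 2 \left(1 + V\right) = -2 - 2 V$)
$P{\left(t,w \right)} = 8 + t + w$ ($P{\left(t,w \right)} = \left(t + w\right) - -8 = \left(t + w\right) + \left(-2 + 10\right) = \left(t + w\right) + 8 = 8 + t + w$)
$P{\left(100,- \frac{9}{14} \right)} - 28702 = \left(8 + 100 - \frac{9}{14}\right) - 28702 = \frac{1503}{14} - 28702 = - \frac{400325}{14}$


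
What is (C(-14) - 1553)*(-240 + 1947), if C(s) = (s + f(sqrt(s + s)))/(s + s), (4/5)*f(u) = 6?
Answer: -148432185/56 ≈ -2.6506e+6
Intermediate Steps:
f(u) = 15/2 (f(u) = (5/4)*6 = 15/2)
C(s) = (15/2 + s)/(2*s) (C(s) = (s + 15/2)/(s + s) = (15/2 + s)/((2*s)) = (15/2 + s)*(1/(2*s)) = (15/2 + s)/(2*s))
(C(-14) - 1553)*(-240 + 1947) = ((1/4)*(15 + 2*(-14))/(-14) - 1553)*(-240 + 1947) = ((1/4)*(-1/14)*(15 - 28) - 1553)*1707 = ((1/4)*(-1/14)*(-13) - 1553)*1707 = (13/56 - 1553)*1707 = -86955/56*1707 = -148432185/56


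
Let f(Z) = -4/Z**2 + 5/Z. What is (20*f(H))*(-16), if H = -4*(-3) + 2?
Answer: -5280/49 ≈ -107.76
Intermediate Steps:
H = 14 (H = 12 + 2 = 14)
f(Z) = -4/Z**2 + 5/Z
(20*f(H))*(-16) = (20*((-4 + 5*14)/14**2))*(-16) = (20*((-4 + 70)/196))*(-16) = (20*((1/196)*66))*(-16) = (20*(33/98))*(-16) = (330/49)*(-16) = -5280/49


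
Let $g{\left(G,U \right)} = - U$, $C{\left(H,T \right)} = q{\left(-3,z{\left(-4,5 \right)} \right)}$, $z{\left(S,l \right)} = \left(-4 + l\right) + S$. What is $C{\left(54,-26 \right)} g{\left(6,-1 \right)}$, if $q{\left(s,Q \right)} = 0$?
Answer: $0$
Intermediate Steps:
$z{\left(S,l \right)} = -4 + S + l$
$C{\left(H,T \right)} = 0$
$C{\left(54,-26 \right)} g{\left(6,-1 \right)} = 0 \left(\left(-1\right) \left(-1\right)\right) = 0 \cdot 1 = 0$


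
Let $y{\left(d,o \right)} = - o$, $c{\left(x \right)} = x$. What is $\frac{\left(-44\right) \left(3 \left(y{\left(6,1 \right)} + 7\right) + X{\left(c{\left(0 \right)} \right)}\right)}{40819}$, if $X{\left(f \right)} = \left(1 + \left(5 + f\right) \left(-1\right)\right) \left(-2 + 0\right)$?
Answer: $- \frac{1144}{40819} \approx -0.028026$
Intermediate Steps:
$X{\left(f \right)} = 8 + 2 f$ ($X{\left(f \right)} = \left(1 - \left(5 + f\right)\right) \left(-2\right) = \left(-4 - f\right) \left(-2\right) = 8 + 2 f$)
$\frac{\left(-44\right) \left(3 \left(y{\left(6,1 \right)} + 7\right) + X{\left(c{\left(0 \right)} \right)}\right)}{40819} = \frac{\left(-44\right) \left(3 \left(\left(-1\right) 1 + 7\right) + \left(8 + 2 \cdot 0\right)\right)}{40819} = - 44 \left(3 \left(-1 + 7\right) + \left(8 + 0\right)\right) \frac{1}{40819} = - 44 \left(3 \cdot 6 + 8\right) \frac{1}{40819} = - 44 \left(18 + 8\right) \frac{1}{40819} = \left(-44\right) 26 \cdot \frac{1}{40819} = \left(-1144\right) \frac{1}{40819} = - \frac{1144}{40819}$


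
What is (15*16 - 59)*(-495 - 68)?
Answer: -101903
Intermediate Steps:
(15*16 - 59)*(-495 - 68) = (240 - 59)*(-563) = 181*(-563) = -101903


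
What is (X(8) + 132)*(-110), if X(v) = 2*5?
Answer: -15620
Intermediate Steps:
X(v) = 10
(X(8) + 132)*(-110) = (10 + 132)*(-110) = 142*(-110) = -15620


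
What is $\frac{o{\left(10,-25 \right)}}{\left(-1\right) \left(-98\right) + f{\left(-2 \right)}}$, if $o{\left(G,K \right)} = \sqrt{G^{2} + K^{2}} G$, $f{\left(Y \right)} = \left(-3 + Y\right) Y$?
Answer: $\frac{25 \sqrt{29}}{54} \approx 2.4931$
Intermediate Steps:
$f{\left(Y \right)} = Y \left(-3 + Y\right)$
$o{\left(G,K \right)} = G \sqrt{G^{2} + K^{2}}$
$\frac{o{\left(10,-25 \right)}}{\left(-1\right) \left(-98\right) + f{\left(-2 \right)}} = \frac{10 \sqrt{10^{2} + \left(-25\right)^{2}}}{\left(-1\right) \left(-98\right) - 2 \left(-3 - 2\right)} = \frac{10 \sqrt{100 + 625}}{98 - -10} = \frac{10 \sqrt{725}}{98 + 10} = \frac{10 \cdot 5 \sqrt{29}}{108} = 50 \sqrt{29} \cdot \frac{1}{108} = \frac{25 \sqrt{29}}{54}$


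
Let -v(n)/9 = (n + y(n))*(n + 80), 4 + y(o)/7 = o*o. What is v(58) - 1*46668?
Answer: -29330544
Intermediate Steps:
y(o) = -28 + 7*o² (y(o) = -28 + 7*(o*o) = -28 + 7*o²)
v(n) = -9*(80 + n)*(-28 + n + 7*n²) (v(n) = -9*(n + (-28 + 7*n²))*(n + 80) = -9*(-28 + n + 7*n²)*(80 + n) = -9*(80 + n)*(-28 + n + 7*n²))
v(58) - 1*46668 = (20160 - 5049*58² - 468*58 - 63*58³) - 1*46668 = (20160 - 5049*3364 - 27144 - 63*195112) - 46668 = (20160 - 16984836 - 27144 - 12292056) - 46668 = -29283876 - 46668 = -29330544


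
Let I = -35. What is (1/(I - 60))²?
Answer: 1/9025 ≈ 0.00011080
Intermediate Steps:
(1/(I - 60))² = (1/(-35 - 60))² = (1/(-95))² = (-1/95)² = 1/9025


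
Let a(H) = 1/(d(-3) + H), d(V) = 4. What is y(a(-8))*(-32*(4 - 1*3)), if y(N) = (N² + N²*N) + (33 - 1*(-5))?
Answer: -2435/2 ≈ -1217.5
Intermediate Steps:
a(H) = 1/(4 + H)
y(N) = 38 + N² + N³ (y(N) = (N² + N³) + (33 + 5) = (N² + N³) + 38 = 38 + N² + N³)
y(a(-8))*(-32*(4 - 1*3)) = (38 + (1/(4 - 8))² + (1/(4 - 8))³)*(-32*(4 - 1*3)) = (38 + (1/(-4))² + (1/(-4))³)*(-32*(4 - 3)) = (38 + (-¼)² + (-¼)³)*(-32*1) = (38 + 1/16 - 1/64)*(-32) = (2435/64)*(-32) = -2435/2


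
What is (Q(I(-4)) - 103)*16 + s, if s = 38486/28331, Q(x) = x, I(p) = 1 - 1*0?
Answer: -46197706/28331 ≈ -1630.6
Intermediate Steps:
I(p) = 1 (I(p) = 1 + 0 = 1)
s = 38486/28331 (s = 38486*(1/28331) = 38486/28331 ≈ 1.3584)
(Q(I(-4)) - 103)*16 + s = (1 - 103)*16 + 38486/28331 = -102*16 + 38486/28331 = -1632 + 38486/28331 = -46197706/28331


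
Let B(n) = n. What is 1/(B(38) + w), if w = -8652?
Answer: -1/8614 ≈ -0.00011609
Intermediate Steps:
1/(B(38) + w) = 1/(38 - 8652) = 1/(-8614) = -1/8614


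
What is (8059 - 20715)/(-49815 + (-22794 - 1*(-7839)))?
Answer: 6328/32385 ≈ 0.19540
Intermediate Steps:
(8059 - 20715)/(-49815 + (-22794 - 1*(-7839))) = -12656/(-49815 + (-22794 + 7839)) = -12656/(-49815 - 14955) = -12656/(-64770) = -12656*(-1/64770) = 6328/32385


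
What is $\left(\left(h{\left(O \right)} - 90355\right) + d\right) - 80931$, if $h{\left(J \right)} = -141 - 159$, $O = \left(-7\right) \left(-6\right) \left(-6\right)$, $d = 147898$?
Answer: $-23688$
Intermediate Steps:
$O = -252$ ($O = 42 \left(-6\right) = -252$)
$h{\left(J \right)} = -300$ ($h{\left(J \right)} = -141 - 159 = -300$)
$\left(\left(h{\left(O \right)} - 90355\right) + d\right) - 80931 = \left(\left(-300 - 90355\right) + 147898\right) - 80931 = \left(-90655 + 147898\right) - 80931 = 57243 - 80931 = -23688$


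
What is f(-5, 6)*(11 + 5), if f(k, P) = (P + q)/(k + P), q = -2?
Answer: 64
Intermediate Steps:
f(k, P) = (-2 + P)/(P + k) (f(k, P) = (P - 2)/(k + P) = (-2 + P)/(P + k))
f(-5, 6)*(11 + 5) = ((-2 + 6)/(6 - 5))*(11 + 5) = (4/1)*16 = (1*4)*16 = 4*16 = 64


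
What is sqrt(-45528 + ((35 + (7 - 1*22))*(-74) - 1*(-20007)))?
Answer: I*sqrt(27001) ≈ 164.32*I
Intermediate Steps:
sqrt(-45528 + ((35 + (7 - 1*22))*(-74) - 1*(-20007))) = sqrt(-45528 + ((35 + (7 - 22))*(-74) + 20007)) = sqrt(-45528 + ((35 - 15)*(-74) + 20007)) = sqrt(-45528 + (20*(-74) + 20007)) = sqrt(-45528 + (-1480 + 20007)) = sqrt(-45528 + 18527) = sqrt(-27001) = I*sqrt(27001)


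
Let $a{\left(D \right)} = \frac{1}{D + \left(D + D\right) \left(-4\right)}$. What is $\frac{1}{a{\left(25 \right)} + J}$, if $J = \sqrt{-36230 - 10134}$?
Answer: $- \frac{175}{1419897501} - \frac{61250 i \sqrt{11591}}{1419897501} \approx -1.2325 \cdot 10^{-7} - 0.0046442 i$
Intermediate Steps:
$a{\left(D \right)} = - \frac{1}{7 D}$ ($a{\left(D \right)} = \frac{1}{D + 2 D \left(-4\right)} = \frac{1}{D - 8 D} = \frac{1}{\left(-7\right) D} = - \frac{1}{7 D}$)
$J = 2 i \sqrt{11591}$ ($J = \sqrt{-46364} = 2 i \sqrt{11591} \approx 215.32 i$)
$\frac{1}{a{\left(25 \right)} + J} = \frac{1}{- \frac{1}{7 \cdot 25} + 2 i \sqrt{11591}} = \frac{1}{\left(- \frac{1}{7}\right) \frac{1}{25} + 2 i \sqrt{11591}} = \frac{1}{- \frac{1}{175} + 2 i \sqrt{11591}}$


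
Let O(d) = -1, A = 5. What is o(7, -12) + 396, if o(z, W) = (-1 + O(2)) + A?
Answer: 399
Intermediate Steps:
o(z, W) = 3 (o(z, W) = (-1 - 1) + 5 = -2 + 5 = 3)
o(7, -12) + 396 = 3 + 396 = 399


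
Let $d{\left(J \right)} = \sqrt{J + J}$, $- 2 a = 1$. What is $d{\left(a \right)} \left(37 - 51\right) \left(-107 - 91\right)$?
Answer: $2772 i \approx 2772.0 i$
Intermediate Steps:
$a = - \frac{1}{2}$ ($a = \left(- \frac{1}{2}\right) 1 = - \frac{1}{2} \approx -0.5$)
$d{\left(J \right)} = \sqrt{2} \sqrt{J}$ ($d{\left(J \right)} = \sqrt{2 J} = \sqrt{2} \sqrt{J}$)
$d{\left(a \right)} \left(37 - 51\right) \left(-107 - 91\right) = \sqrt{2} \sqrt{- \frac{1}{2}} \left(37 - 51\right) \left(-107 - 91\right) = \sqrt{2} \frac{i \sqrt{2}}{2} \left(\left(-14\right) \left(-198\right)\right) = i 2772 = 2772 i$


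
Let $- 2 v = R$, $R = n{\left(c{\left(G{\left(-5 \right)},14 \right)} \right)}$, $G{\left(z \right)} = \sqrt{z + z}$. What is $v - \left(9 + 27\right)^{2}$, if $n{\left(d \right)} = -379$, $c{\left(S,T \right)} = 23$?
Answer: $- \frac{2213}{2} \approx -1106.5$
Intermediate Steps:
$G{\left(z \right)} = \sqrt{2} \sqrt{z}$ ($G{\left(z \right)} = \sqrt{2 z} = \sqrt{2} \sqrt{z}$)
$R = -379$
$v = \frac{379}{2}$ ($v = \left(- \frac{1}{2}\right) \left(-379\right) = \frac{379}{2} \approx 189.5$)
$v - \left(9 + 27\right)^{2} = \frac{379}{2} - \left(9 + 27\right)^{2} = \frac{379}{2} - 36^{2} = \frac{379}{2} - 1296 = - \frac{2213}{2}$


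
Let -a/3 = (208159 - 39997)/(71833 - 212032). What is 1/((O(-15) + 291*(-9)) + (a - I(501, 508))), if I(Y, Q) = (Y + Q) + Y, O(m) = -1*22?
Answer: -46733/193820521 ≈ -0.00024111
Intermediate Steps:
O(m) = -22
I(Y, Q) = Q + 2*Y (I(Y, Q) = (Q + Y) + Y = Q + 2*Y)
a = 168162/46733 (a = -3*(208159 - 39997)/(71833 - 212032) = -504486/(-140199) = -504486*(-1)/140199 = -3*(-56054/46733) = 168162/46733 ≈ 3.5984)
1/((O(-15) + 291*(-9)) + (a - I(501, 508))) = 1/((-22 + 291*(-9)) + (168162/46733 - (508 + 2*501))) = 1/((-22 - 2619) + (168162/46733 - (508 + 1002))) = 1/(-2641 + (168162/46733 - 1*1510)) = 1/(-2641 + (168162/46733 - 1510)) = 1/(-2641 - 70398668/46733) = 1/(-193820521/46733) = -46733/193820521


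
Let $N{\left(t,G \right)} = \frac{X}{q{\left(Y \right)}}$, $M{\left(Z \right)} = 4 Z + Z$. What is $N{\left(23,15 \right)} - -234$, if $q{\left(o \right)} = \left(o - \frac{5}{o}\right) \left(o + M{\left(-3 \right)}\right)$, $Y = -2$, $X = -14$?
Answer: $\frac{4006}{17} \approx 235.65$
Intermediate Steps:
$M{\left(Z \right)} = 5 Z$
$q{\left(o \right)} = \left(-15 + o\right) \left(o - \frac{5}{o}\right)$ ($q{\left(o \right)} = \left(o - \frac{5}{o}\right) \left(o + 5 \left(-3\right)\right) = \left(o - \frac{5}{o}\right) \left(o - 15\right) = \left(o - \frac{5}{o}\right) \left(-15 + o\right) = \left(-15 + o\right) \left(o - \frac{5}{o}\right)$)
$N{\left(t,G \right)} = \frac{28}{17}$ ($N{\left(t,G \right)} = - \frac{14}{-5 + \left(-2\right)^{2} - -30 + \frac{75}{-2}} = - \frac{14}{-5 + 4 + 30 + 75 \left(- \frac{1}{2}\right)} = - \frac{14}{-5 + 4 + 30 - \frac{75}{2}} = - \frac{14}{- \frac{17}{2}} = \left(-14\right) \left(- \frac{2}{17}\right) = \frac{28}{17}$)
$N{\left(23,15 \right)} - -234 = \frac{28}{17} - -234 = \frac{28}{17} + 234 = \frac{4006}{17}$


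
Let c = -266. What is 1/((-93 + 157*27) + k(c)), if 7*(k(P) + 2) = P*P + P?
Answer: 1/14214 ≈ 7.0353e-5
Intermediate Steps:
k(P) = -2 + P/7 + P²/7 (k(P) = -2 + (P*P + P)/7 = -2 + (P² + P)/7 = -2 + (P + P²)/7 = -2 + (P/7 + P²/7) = -2 + P/7 + P²/7)
1/((-93 + 157*27) + k(c)) = 1/((-93 + 157*27) + (-2 + (⅐)*(-266) + (⅐)*(-266)²)) = 1/((-93 + 4239) + (-2 - 38 + (⅐)*70756)) = 1/(4146 + (-2 - 38 + 10108)) = 1/(4146 + 10068) = 1/14214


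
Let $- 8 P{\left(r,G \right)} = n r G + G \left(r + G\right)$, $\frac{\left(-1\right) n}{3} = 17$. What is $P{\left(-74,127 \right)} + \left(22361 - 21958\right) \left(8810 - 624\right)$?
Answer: $\frac{25905635}{8} \approx 3.2382 \cdot 10^{6}$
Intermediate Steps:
$n = -51$ ($n = \left(-3\right) 17 = -51$)
$P{\left(r,G \right)} = - \frac{G \left(G + r\right)}{8} + \frac{51 G r}{8}$ ($P{\left(r,G \right)} = - \frac{- 51 r G + G \left(r + G\right)}{8} = - \frac{- 51 G r + G \left(G + r\right)}{8} = - \frac{G \left(G + r\right) - 51 G r}{8} = - \frac{G \left(G + r\right)}{8} + \frac{51 G r}{8}$)
$P{\left(-74,127 \right)} + \left(22361 - 21958\right) \left(8810 - 624\right) = \frac{1}{8} \cdot 127 \left(\left(-1\right) 127 + 50 \left(-74\right)\right) + \left(22361 - 21958\right) \left(8810 - 624\right) = \frac{1}{8} \cdot 127 \left(-127 - 3700\right) + 403 \cdot 8186 = \frac{1}{8} \cdot 127 \left(-3827\right) + 3298958 = - \frac{486029}{8} + 3298958 = \frac{25905635}{8}$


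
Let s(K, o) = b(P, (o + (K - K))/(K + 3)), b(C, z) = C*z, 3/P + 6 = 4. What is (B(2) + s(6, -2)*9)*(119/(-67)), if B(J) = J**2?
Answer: -833/67 ≈ -12.433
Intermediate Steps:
P = -3/2 (P = 3/(-6 + 4) = 3/(-2) = 3*(-1/2) = -3/2 ≈ -1.5000)
s(K, o) = -3*o/(2*(3 + K)) (s(K, o) = -3*(o + (K - K))/(2*(K + 3)) = -3*(o + 0)/(2*(3 + K)) = -3*o/(2*(3 + K)))
(B(2) + s(6, -2)*9)*(119/(-67)) = (2**2 - 3*(-2)/(6 + 2*6)*9)*(119/(-67)) = (4 - 3*(-2)/(6 + 12)*9)*(119*(-1/67)) = (4 - 3*(-2)/18*9)*(-119/67) = (4 - 3*(-2)*1/18*9)*(-119/67) = (4 + (1/3)*9)*(-119/67) = (4 + 3)*(-119/67) = 7*(-119/67) = -833/67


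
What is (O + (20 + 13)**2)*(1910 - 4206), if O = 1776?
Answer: -6578040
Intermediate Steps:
(O + (20 + 13)**2)*(1910 - 4206) = (1776 + (20 + 13)**2)*(1910 - 4206) = (1776 + 33**2)*(-2296) = (1776 + 1089)*(-2296) = 2865*(-2296) = -6578040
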